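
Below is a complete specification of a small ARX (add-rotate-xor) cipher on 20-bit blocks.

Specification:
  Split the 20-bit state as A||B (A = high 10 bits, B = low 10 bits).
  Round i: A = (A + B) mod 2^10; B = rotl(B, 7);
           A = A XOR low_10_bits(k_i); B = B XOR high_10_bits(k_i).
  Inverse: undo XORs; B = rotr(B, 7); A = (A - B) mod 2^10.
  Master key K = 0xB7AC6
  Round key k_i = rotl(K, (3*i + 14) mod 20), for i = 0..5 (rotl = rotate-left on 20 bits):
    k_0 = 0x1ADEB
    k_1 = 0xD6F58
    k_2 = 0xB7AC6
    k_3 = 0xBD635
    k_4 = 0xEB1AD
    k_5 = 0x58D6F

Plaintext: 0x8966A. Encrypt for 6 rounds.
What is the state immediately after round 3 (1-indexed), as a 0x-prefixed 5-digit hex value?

0x25D51

s_0 = plaintext = 0x8966A
s_1 = Round(s_0, k_0) = 0x59126
s_2 = Round(s_1, k_1) = 0x7487F
s_3 = Round(s_2, k_2) = 0x25D51
s_4 = Round(s_3, k_3) = 0xF765F
s_5 = Round(s_4, k_4) = 0xE4467
s_6 = Round(s_5, k_5) = 0xA5EEF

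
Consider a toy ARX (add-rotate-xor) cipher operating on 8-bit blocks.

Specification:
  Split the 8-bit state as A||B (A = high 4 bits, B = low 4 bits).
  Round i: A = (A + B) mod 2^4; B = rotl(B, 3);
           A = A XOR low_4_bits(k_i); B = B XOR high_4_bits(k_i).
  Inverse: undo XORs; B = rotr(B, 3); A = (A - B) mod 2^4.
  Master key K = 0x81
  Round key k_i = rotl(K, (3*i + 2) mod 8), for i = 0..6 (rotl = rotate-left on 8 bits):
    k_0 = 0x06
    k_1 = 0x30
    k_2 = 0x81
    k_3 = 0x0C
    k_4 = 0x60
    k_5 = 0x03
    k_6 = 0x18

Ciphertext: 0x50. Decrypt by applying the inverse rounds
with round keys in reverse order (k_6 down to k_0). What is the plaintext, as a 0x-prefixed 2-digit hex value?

s_0 = ciphertext = 0x50
s_1 = InvRound(s_0, k_6) = 0xB2
s_2 = InvRound(s_1, k_5) = 0x44
s_3 = InvRound(s_2, k_4) = 0x04
s_4 = InvRound(s_3, k_3) = 0x48
s_5 = InvRound(s_4, k_2) = 0x50
s_6 = InvRound(s_5, k_1) = 0xF6
s_7 = InvRound(s_6, k_0) = 0xDC

0xDC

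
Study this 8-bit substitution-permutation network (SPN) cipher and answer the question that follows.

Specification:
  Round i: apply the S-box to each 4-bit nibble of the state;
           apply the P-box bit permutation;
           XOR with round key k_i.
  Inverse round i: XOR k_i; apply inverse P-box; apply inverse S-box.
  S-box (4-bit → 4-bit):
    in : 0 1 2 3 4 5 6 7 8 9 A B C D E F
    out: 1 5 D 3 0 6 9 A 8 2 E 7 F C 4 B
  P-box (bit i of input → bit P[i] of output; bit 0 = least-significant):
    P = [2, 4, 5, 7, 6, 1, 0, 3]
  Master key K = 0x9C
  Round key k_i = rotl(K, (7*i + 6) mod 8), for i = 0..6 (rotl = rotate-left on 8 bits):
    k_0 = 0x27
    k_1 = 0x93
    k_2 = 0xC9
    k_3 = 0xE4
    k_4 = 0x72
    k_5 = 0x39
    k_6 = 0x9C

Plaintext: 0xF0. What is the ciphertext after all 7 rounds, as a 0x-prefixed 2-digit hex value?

0x9D

s_0 = plaintext = 0xF0
s_1 = Round(s_0, k_0) = 0x69
s_2 = Round(s_1, k_1) = 0xCB
s_3 = Round(s_2, k_2) = 0xB6
s_4 = Round(s_3, k_3) = 0x23
s_5 = Round(s_4, k_4) = 0x2F
s_6 = Round(s_5, k_5) = 0xE4
s_7 = Round(s_6, k_6) = 0x9D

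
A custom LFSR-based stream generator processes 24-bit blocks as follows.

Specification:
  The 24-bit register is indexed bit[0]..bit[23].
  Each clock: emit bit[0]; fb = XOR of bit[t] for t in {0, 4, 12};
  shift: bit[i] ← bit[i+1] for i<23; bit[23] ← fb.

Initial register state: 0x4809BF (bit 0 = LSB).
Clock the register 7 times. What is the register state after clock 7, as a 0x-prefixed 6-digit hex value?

0x489013

reg_0 = 0x4809BF
clock 1: out=1, reg = 0x2404DF
clock 2: out=1, reg = 0x12026F
clock 3: out=1, reg = 0x890137
clock 4: out=1, reg = 0x44809B
clock 5: out=1, reg = 0x22404D
clock 6: out=1, reg = 0x912026
clock 7: out=0, reg = 0x489013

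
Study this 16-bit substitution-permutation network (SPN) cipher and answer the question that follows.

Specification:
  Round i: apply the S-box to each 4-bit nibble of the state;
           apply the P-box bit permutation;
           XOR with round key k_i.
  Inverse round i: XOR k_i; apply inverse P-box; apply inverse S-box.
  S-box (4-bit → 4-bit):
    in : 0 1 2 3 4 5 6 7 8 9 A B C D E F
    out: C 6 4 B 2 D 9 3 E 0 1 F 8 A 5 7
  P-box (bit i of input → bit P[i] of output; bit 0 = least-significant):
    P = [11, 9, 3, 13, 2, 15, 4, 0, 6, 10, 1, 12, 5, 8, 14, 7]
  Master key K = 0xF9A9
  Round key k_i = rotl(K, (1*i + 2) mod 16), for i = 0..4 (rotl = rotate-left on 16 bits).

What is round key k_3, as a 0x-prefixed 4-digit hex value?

0x353F

K = 0xF9A9
k_0 = rotl(K, (1*0+2) mod 16) = rotl(K, 2) = 0xE6A7
k_1 = rotl(K, (1*1+2) mod 16) = rotl(K, 3) = 0xCD4F
k_2 = rotl(K, (1*2+2) mod 16) = rotl(K, 4) = 0x9A9F
k_3 = rotl(K, (1*3+2) mod 16) = rotl(K, 5) = 0x353F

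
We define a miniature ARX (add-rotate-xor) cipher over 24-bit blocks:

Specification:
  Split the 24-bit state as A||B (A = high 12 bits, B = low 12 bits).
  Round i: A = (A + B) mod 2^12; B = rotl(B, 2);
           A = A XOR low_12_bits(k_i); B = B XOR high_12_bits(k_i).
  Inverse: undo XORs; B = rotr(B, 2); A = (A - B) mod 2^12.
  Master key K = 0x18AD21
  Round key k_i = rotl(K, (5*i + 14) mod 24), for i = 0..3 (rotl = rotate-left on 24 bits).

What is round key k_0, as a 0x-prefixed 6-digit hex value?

0x48462B

K = 0x18AD21
k_0 = rotl(K, (5*0+14) mod 24) = rotl(K, 14) = 0x48462B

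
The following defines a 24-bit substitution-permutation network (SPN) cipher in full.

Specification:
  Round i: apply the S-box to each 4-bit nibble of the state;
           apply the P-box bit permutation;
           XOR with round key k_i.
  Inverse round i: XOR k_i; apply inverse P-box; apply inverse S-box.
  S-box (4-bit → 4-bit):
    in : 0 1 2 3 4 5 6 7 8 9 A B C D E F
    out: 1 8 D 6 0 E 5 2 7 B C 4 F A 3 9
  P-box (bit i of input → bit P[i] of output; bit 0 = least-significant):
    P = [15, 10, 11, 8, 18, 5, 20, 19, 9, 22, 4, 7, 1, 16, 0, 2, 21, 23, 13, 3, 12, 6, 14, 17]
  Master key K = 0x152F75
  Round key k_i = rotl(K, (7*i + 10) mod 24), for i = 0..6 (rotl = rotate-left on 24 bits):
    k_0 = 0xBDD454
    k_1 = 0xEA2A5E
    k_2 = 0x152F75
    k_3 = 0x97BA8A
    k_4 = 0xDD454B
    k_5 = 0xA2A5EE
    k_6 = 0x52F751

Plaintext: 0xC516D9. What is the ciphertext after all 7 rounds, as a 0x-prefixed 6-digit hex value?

0x433FAF

s_0 = plaintext = 0xC516D9
s_1 = Round(s_0, k_0) = 0x372328
s_2 = Round(s_1, k_1) = 0x36E609
s_3 = Round(s_2, k_2) = 0x30C827
s_4 = Round(s_3, k_3) = 0xEAFCDD
s_5 = Round(s_4, k_4) = 0x9572B5
s_6 = Round(s_5, k_5) = 0x319A36
s_7 = Round(s_6, k_6) = 0x433FAF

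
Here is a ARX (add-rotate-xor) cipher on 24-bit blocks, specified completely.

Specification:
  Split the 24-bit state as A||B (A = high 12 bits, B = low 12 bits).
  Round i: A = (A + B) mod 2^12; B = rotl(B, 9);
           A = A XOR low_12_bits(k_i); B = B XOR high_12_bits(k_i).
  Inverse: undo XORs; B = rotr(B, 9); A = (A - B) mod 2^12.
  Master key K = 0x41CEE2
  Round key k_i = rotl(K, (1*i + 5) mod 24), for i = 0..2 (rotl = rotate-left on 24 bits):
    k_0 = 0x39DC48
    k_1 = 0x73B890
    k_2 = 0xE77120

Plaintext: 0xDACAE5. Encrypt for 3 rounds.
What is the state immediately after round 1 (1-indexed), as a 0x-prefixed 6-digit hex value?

0x4D98C1

s_0 = plaintext = 0xDACAE5
s_1 = Round(s_0, k_0) = 0x4D98C1
s_2 = Round(s_1, k_1) = 0x50A423
s_3 = Round(s_2, k_2) = 0x80D8F3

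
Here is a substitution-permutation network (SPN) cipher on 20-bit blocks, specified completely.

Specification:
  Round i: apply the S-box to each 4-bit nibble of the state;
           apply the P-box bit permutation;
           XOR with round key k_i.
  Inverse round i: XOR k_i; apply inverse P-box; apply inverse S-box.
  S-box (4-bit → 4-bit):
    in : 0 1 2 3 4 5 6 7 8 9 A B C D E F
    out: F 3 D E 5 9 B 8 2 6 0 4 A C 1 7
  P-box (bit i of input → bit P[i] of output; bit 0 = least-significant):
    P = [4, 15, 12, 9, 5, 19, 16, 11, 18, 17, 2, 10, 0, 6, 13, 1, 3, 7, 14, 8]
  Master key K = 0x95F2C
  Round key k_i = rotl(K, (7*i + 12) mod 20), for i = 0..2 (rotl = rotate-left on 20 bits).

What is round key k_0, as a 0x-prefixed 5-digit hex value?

0x2C95F

K = 0x95F2C
k_0 = rotl(K, (7*0+12) mod 20) = rotl(K, 12) = 0x2C95F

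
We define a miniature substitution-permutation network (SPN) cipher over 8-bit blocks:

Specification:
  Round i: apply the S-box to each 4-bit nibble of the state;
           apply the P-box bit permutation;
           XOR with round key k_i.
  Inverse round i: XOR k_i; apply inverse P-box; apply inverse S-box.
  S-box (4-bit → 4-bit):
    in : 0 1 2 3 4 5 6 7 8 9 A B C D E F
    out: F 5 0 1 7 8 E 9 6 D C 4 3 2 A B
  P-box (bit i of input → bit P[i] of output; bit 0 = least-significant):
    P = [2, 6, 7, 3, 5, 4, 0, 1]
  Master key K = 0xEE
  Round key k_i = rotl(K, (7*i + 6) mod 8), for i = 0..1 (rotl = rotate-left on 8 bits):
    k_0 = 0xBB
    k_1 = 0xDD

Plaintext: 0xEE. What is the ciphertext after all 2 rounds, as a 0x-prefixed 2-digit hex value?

s_0 = plaintext = 0xEE
s_1 = Round(s_0, k_0) = 0xE1
s_2 = Round(s_1, k_1) = 0x4B

0x4B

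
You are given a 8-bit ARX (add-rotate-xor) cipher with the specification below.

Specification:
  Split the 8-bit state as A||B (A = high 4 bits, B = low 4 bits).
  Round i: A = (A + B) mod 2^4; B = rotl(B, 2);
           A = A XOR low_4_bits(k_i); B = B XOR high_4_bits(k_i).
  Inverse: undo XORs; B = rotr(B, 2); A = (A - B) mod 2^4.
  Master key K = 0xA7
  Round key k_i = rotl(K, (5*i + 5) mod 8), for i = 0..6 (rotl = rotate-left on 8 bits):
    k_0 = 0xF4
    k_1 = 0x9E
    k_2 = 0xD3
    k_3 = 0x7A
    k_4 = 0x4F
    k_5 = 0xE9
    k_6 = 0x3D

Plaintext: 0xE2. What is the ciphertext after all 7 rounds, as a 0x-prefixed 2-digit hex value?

0x5D

s_0 = plaintext = 0xE2
s_1 = Round(s_0, k_0) = 0x47
s_2 = Round(s_1, k_1) = 0x54
s_3 = Round(s_2, k_2) = 0xAC
s_4 = Round(s_3, k_3) = 0xC4
s_5 = Round(s_4, k_4) = 0xF5
s_6 = Round(s_5, k_5) = 0xDB
s_7 = Round(s_6, k_6) = 0x5D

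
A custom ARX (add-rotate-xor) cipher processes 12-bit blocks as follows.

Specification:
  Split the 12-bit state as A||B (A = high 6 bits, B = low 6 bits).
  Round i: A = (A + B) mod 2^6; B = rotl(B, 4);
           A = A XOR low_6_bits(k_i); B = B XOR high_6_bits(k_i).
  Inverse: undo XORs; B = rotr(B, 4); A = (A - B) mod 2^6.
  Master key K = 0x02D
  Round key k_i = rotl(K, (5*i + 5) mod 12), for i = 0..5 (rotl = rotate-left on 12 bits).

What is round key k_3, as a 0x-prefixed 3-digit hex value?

0xD02

K = 0x02D
k_0 = rotl(K, (5*0+5) mod 12) = rotl(K, 5) = 0x5A0
k_1 = rotl(K, (5*1+5) mod 12) = rotl(K, 10) = 0x40B
k_2 = rotl(K, (5*2+5) mod 12) = rotl(K, 3) = 0x168
k_3 = rotl(K, (5*3+5) mod 12) = rotl(K, 8) = 0xD02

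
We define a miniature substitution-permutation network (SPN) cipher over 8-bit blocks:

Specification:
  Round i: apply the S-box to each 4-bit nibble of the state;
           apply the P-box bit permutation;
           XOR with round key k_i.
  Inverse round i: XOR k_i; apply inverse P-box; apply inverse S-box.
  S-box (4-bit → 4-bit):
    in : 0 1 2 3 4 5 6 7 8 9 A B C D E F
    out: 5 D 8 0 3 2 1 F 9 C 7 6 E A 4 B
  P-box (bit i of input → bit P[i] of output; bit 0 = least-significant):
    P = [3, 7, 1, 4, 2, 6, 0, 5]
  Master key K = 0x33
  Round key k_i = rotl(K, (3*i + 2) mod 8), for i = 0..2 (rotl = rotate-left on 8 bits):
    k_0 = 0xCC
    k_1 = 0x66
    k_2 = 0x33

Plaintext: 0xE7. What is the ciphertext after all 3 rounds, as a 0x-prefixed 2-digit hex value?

0xE0

s_0 = plaintext = 0xE7
s_1 = Round(s_0, k_0) = 0x57
s_2 = Round(s_1, k_1) = 0xBC
s_3 = Round(s_2, k_2) = 0xE0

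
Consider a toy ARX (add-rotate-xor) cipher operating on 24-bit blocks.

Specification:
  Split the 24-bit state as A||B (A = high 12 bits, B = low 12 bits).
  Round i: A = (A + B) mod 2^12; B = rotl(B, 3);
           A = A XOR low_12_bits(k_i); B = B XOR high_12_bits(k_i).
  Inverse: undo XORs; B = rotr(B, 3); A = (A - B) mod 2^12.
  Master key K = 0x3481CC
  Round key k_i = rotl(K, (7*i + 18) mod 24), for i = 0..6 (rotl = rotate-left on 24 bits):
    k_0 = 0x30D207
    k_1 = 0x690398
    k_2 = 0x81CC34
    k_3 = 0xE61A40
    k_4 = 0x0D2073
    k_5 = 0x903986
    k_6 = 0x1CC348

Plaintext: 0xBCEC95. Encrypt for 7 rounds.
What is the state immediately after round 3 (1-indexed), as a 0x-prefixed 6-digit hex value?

s_0 = plaintext = 0xBCEC95
s_1 = Round(s_0, k_0) = 0xA647A3
s_2 = Round(s_1, k_1) = 0x19FB8B
s_3 = Round(s_2, k_2) = 0x11E441
s_4 = Round(s_3, k_3) = 0xF1FC6B
s_5 = Round(s_4, k_4) = 0xBF938C
s_6 = Round(s_5, k_5) = 0x603562
s_7 = Round(s_6, k_6) = 0x82DADE

0x11E441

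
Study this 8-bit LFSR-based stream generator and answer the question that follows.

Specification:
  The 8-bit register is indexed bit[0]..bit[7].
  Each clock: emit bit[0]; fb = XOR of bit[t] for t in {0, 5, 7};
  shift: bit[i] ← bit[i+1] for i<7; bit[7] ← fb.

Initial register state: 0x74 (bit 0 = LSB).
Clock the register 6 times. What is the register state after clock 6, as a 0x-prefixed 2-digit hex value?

0xD5

reg_0 = 0x74
clock 1: out=0, reg = 0xBA
clock 2: out=0, reg = 0x5D
clock 3: out=1, reg = 0xAE
clock 4: out=0, reg = 0x57
clock 5: out=1, reg = 0xAB
clock 6: out=1, reg = 0xD5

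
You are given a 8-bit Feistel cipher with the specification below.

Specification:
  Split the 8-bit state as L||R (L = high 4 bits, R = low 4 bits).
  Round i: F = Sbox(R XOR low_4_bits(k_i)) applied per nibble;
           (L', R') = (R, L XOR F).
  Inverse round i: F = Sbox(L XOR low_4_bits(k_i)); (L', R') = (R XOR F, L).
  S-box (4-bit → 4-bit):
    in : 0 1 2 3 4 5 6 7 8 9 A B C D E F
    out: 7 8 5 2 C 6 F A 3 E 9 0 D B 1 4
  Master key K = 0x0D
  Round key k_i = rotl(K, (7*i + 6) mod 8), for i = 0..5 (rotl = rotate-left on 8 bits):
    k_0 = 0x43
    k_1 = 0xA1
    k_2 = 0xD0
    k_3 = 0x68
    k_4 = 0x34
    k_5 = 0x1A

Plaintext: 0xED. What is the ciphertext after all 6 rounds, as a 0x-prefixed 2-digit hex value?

0xA2

s_0 = plaintext = 0xED
s_1 = Round(s_0, k_0) = 0xDF
s_2 = Round(s_1, k_1) = 0xFC
s_3 = Round(s_2, k_2) = 0xC2
s_4 = Round(s_3, k_3) = 0x25
s_5 = Round(s_4, k_4) = 0x5A
s_6 = Round(s_5, k_5) = 0xA2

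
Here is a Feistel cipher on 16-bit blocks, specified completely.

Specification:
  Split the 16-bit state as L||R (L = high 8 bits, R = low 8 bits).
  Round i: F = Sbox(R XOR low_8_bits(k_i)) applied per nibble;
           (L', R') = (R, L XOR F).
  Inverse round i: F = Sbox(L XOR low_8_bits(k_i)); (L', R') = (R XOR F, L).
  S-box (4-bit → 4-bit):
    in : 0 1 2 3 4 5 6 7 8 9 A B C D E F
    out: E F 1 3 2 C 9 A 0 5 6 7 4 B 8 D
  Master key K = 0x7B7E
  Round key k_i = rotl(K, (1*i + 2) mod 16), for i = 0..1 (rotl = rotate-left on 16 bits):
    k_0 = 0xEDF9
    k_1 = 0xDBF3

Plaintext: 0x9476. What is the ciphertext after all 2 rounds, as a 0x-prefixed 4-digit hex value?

s_0 = plaintext = 0x9476
s_1 = Round(s_0, k_0) = 0x7699
s_2 = Round(s_1, k_1) = 0x99E0

0x99E0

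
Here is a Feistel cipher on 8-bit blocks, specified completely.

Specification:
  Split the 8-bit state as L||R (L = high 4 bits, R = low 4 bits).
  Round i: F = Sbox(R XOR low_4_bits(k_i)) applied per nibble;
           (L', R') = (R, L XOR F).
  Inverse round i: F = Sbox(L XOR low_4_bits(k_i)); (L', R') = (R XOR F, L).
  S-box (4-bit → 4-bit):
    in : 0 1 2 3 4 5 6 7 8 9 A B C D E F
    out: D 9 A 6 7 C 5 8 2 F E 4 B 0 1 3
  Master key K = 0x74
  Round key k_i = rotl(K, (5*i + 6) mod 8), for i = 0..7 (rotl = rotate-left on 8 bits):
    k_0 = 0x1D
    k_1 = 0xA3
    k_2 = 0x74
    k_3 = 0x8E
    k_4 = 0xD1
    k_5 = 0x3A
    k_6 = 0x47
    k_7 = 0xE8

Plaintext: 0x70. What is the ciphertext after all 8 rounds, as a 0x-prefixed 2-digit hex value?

0x95

s_0 = plaintext = 0x70
s_1 = Round(s_0, k_0) = 0x07
s_2 = Round(s_1, k_1) = 0x77
s_3 = Round(s_2, k_2) = 0x71
s_4 = Round(s_3, k_3) = 0x14
s_5 = Round(s_4, k_4) = 0x4D
s_6 = Round(s_5, k_5) = 0xDC
s_7 = Round(s_6, k_6) = 0xC9
s_8 = Round(s_7, k_7) = 0x95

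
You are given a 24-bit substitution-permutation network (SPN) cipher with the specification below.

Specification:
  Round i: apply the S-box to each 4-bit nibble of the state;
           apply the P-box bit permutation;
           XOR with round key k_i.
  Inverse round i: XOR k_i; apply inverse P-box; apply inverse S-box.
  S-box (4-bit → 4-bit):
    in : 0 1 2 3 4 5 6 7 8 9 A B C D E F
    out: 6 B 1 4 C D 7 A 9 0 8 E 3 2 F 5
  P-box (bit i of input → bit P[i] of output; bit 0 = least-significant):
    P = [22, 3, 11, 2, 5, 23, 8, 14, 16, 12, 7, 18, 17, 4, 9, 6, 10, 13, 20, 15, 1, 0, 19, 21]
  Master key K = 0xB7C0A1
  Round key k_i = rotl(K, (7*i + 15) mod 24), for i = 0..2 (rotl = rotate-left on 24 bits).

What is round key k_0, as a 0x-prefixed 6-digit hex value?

0x50DBE0

K = 0xB7C0A1
k_0 = rotl(K, (7*0+15) mod 24) = rotl(K, 15) = 0x50DBE0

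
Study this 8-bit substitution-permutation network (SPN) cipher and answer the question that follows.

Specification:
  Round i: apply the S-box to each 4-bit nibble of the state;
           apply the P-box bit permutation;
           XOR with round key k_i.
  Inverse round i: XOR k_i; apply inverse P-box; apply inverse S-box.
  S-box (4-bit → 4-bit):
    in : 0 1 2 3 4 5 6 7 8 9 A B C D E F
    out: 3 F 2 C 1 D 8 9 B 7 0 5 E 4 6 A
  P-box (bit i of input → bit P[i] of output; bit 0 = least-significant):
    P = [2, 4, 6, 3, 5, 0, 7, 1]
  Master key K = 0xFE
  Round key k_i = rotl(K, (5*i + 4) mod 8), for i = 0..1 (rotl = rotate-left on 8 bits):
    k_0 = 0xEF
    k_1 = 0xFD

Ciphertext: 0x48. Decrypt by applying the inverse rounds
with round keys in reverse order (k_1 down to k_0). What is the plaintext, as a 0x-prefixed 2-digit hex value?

s_0 = ciphertext = 0x48
s_1 = InvRound(s_0, k_1) = 0x90
s_2 = InvRound(s_1, k_0) = 0x81

0x81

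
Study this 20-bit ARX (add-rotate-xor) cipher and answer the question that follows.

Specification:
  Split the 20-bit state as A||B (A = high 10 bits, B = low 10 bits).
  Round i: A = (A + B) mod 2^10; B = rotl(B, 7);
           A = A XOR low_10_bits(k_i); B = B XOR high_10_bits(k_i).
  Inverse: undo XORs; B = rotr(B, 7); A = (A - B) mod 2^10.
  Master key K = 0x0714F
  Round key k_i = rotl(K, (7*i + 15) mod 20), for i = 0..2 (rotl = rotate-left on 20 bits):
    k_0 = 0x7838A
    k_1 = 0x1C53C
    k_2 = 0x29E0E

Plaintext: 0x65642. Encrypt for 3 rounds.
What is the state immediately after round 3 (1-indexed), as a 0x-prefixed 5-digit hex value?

0xA4EAB

s_0 = plaintext = 0x65642
s_1 = Round(s_0, k_0) = 0x174A8
s_2 = Round(s_1, k_1) = 0x0E464
s_3 = Round(s_2, k_2) = 0xA4EAB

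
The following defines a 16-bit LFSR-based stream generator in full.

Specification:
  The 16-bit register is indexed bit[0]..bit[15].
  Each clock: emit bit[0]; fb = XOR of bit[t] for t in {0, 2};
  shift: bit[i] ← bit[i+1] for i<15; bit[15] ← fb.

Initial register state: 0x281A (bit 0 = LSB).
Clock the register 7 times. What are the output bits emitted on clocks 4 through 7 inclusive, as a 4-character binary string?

1100

reg_0 = 0x281A
clock 1: out=0, reg = 0x140D
clock 2: out=1, reg = 0x0A06
clock 3: out=0, reg = 0x8503
clock 4: out=1, reg = 0xC281
clock 5: out=1, reg = 0xE140
clock 6: out=0, reg = 0x70A0
clock 7: out=0, reg = 0x3850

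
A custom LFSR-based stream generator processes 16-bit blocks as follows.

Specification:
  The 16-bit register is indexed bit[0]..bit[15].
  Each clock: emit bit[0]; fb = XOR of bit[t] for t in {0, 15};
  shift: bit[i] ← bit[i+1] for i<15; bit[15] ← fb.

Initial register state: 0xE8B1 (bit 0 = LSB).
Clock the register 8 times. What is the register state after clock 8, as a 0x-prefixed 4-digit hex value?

0x90E8

reg_0 = 0xE8B1
clock 1: out=1, reg = 0x7458
clock 2: out=0, reg = 0x3A2C
clock 3: out=0, reg = 0x1D16
clock 4: out=0, reg = 0x0E8B
clock 5: out=1, reg = 0x8745
clock 6: out=1, reg = 0x43A2
clock 7: out=0, reg = 0x21D1
clock 8: out=1, reg = 0x90E8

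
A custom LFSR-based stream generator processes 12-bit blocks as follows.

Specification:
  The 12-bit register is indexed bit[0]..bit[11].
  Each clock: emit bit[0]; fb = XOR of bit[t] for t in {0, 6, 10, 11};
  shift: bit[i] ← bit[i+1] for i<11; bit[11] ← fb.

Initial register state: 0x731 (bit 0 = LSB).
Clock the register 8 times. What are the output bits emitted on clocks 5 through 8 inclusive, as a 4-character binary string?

reg_0 = 0x731
clock 1: out=1, reg = 0x398
clock 2: out=0, reg = 0x1CC
clock 3: out=0, reg = 0x8E6
clock 4: out=0, reg = 0x473
clock 5: out=1, reg = 0xA39
clock 6: out=1, reg = 0x51C
clock 7: out=0, reg = 0xA8E
clock 8: out=0, reg = 0xD47

1100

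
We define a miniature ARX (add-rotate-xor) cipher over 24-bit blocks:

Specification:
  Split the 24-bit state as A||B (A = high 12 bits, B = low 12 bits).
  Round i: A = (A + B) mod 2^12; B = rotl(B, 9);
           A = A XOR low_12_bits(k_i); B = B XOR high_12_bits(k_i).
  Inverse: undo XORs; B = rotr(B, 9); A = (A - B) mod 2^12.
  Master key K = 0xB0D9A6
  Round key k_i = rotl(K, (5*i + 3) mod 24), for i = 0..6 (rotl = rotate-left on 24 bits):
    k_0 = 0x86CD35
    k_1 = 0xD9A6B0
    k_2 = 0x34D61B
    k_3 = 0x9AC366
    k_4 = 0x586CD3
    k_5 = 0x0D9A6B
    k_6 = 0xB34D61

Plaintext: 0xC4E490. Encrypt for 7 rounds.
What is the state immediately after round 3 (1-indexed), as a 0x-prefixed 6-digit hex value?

0x6C595D

s_0 = plaintext = 0xC4E490
s_1 = Round(s_0, k_0) = 0xDEB8FE
s_2 = Round(s_1, k_1) = 0x059085
s_3 = Round(s_2, k_2) = 0x6C595D
s_4 = Round(s_3, k_3) = 0x344287
s_5 = Round(s_4, k_4) = 0x918BD6
s_6 = Round(s_5, k_5) = 0xE85DA3
s_7 = Round(s_6, k_6) = 0x149C80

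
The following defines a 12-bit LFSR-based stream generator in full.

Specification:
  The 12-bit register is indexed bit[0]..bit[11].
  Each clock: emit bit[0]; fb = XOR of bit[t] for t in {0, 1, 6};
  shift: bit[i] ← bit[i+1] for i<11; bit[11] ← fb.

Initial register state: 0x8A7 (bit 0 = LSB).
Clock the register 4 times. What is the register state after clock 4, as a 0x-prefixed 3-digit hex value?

reg_0 = 0x8A7
clock 1: out=1, reg = 0x453
clock 2: out=1, reg = 0xA29
clock 3: out=1, reg = 0xD14
clock 4: out=0, reg = 0x68A

0x68A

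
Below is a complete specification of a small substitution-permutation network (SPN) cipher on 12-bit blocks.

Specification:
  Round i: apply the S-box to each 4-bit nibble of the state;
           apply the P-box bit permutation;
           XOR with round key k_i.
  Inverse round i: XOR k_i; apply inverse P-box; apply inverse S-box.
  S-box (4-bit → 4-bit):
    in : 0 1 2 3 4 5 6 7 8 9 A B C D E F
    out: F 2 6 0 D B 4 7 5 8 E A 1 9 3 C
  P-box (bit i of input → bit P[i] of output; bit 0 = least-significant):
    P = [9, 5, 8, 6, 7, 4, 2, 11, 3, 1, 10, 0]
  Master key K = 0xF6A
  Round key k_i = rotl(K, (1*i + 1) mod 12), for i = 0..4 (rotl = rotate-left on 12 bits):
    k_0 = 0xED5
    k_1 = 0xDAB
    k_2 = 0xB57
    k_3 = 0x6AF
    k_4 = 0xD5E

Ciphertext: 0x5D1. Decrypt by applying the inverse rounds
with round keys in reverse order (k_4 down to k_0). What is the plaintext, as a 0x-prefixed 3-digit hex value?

s_0 = ciphertext = 0x5D1
s_1 = InvRound(s_0, k_4) = 0x543
s_2 = InvRound(s_1, k_3) = 0xC80
s_3 = InvRound(s_2, k_2) = 0xA74
s_4 = InvRound(s_3, k_1) = 0x074
s_5 = InvRound(s_4, k_0) = 0xFDE

0xFDE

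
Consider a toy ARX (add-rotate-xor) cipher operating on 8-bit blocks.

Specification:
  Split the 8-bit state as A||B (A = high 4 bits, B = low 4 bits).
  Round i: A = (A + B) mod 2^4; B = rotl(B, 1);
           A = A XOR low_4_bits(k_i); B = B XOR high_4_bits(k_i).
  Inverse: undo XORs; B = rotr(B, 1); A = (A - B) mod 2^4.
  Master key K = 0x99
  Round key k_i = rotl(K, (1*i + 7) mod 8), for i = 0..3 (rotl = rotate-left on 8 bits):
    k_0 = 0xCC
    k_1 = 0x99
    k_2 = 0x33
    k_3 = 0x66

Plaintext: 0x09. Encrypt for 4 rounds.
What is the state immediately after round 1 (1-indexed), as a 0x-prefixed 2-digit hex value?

s_0 = plaintext = 0x09
s_1 = Round(s_0, k_0) = 0x5F
s_2 = Round(s_1, k_1) = 0xD6
s_3 = Round(s_2, k_2) = 0x0F
s_4 = Round(s_3, k_3) = 0x99

0x5F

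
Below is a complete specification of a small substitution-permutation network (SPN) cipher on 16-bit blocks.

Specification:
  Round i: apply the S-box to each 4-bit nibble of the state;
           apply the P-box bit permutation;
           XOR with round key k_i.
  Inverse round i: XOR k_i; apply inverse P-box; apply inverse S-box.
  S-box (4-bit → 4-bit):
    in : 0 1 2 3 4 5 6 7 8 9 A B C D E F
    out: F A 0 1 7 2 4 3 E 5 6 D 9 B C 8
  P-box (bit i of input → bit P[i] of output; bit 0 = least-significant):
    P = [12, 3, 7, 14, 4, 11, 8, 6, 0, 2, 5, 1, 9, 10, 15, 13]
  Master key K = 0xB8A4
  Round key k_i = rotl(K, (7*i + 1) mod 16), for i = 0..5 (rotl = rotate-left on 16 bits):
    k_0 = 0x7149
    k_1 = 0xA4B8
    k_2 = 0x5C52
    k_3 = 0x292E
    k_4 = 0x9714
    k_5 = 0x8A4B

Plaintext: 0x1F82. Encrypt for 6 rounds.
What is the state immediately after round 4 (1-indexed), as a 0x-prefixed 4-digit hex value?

s_0 = plaintext = 0x1F82
s_1 = Round(s_0, k_0) = 0x5C0B
s_2 = Round(s_1, k_1) = 0xF96B
s_3 = Round(s_2, k_2) = 0x2DF3
s_4 = Round(s_3, k_3) = 0x3969
s_5 = Round(s_4, k_4) = 0x84B5
s_6 = Round(s_5, k_5) = 0x2F36

0x3969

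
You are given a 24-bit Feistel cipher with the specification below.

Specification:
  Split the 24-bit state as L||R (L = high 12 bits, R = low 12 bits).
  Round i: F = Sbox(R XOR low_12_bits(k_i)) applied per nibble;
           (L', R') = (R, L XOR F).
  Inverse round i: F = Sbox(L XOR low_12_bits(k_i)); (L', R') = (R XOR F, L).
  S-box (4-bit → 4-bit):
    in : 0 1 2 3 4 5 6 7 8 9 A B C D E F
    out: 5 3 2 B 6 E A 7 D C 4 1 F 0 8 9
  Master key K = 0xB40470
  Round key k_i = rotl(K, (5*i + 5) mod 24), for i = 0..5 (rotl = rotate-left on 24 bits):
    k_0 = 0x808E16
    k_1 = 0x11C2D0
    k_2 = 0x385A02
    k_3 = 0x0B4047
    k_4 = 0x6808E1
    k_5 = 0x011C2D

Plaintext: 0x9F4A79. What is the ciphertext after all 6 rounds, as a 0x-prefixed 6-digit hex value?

s_0 = plaintext = 0x9F4A79
s_1 = Round(s_0, k_0) = 0xA79F5D
s_2 = Round(s_1, k_1) = 0xF5DAA9
s_3 = Round(s_2, k_2) = 0xAA9A1C
s_4 = Round(s_3, k_3) = 0xA1CE48
s_5 = Round(s_4, k_4) = 0xE48050
s_6 = Round(s_5, k_5) = 0x050138

0x050138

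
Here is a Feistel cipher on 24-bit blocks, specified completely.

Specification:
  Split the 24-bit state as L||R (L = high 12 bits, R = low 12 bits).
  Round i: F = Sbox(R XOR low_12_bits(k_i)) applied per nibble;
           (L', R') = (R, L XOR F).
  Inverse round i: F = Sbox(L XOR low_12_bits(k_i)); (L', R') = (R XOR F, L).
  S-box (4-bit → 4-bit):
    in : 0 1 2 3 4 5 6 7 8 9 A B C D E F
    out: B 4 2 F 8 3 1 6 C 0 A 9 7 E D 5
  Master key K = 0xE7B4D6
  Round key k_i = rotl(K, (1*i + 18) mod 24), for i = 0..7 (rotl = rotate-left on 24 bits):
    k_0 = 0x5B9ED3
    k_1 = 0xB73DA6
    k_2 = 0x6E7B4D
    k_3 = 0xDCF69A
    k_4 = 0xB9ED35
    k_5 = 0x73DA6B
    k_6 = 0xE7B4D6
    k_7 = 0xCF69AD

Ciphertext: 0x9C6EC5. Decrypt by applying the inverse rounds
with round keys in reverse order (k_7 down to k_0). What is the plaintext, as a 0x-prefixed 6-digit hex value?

s_0 = ciphertext = 0x9C6EC5
s_1 = InvRound(s_0, k_7) = 0x5DC9C6
s_2 = InvRound(s_1, k_6) = 0xD7C5DC
s_3 = InvRound(s_2, k_5) = 0x39AD7C
s_4 = InvRound(s_3, k_4) = 0x0D939A
s_5 = InvRound(s_4, k_3) = 0x2150D9
s_6 = InvRound(s_5, k_2) = 0x0E5215
s_7 = InvRound(s_6, k_1) = 0xC9A0E5
s_8 = InvRound(s_7, k_0) = 0x265C9A

0x265C9A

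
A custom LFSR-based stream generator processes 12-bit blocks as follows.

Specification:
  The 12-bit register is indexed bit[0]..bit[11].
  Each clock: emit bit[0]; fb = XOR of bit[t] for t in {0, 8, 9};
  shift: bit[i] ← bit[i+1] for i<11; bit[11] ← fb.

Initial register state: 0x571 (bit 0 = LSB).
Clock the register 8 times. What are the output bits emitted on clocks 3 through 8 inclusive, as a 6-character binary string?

001110

reg_0 = 0x571
clock 1: out=1, reg = 0x2B8
clock 2: out=0, reg = 0x95C
clock 3: out=0, reg = 0xCAE
clock 4: out=0, reg = 0x657
clock 5: out=1, reg = 0x32B
clock 6: out=1, reg = 0x995
clock 7: out=1, reg = 0x4CA
clock 8: out=0, reg = 0x265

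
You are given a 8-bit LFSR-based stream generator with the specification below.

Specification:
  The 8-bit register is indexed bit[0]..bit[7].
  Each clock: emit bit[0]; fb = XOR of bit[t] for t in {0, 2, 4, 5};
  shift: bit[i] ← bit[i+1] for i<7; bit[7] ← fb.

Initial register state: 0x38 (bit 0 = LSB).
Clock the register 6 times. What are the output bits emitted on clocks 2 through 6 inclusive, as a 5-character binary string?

00111

reg_0 = 0x38
clock 1: out=0, reg = 0x1C
clock 2: out=0, reg = 0x0E
clock 3: out=0, reg = 0x87
clock 4: out=1, reg = 0x43
clock 5: out=1, reg = 0xA1
clock 6: out=1, reg = 0x50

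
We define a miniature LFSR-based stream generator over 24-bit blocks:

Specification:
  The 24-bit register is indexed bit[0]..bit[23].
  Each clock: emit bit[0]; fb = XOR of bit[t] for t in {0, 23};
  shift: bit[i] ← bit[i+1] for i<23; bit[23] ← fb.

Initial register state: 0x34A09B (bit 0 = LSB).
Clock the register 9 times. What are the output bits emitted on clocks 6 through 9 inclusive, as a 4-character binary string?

0010

reg_0 = 0x34A09B
clock 1: out=1, reg = 0x9A504D
clock 2: out=1, reg = 0x4D2826
clock 3: out=0, reg = 0x269413
clock 4: out=1, reg = 0x934A09
clock 5: out=1, reg = 0x49A504
clock 6: out=0, reg = 0x24D282
clock 7: out=0, reg = 0x126941
clock 8: out=1, reg = 0x8934A0
clock 9: out=0, reg = 0xC49A50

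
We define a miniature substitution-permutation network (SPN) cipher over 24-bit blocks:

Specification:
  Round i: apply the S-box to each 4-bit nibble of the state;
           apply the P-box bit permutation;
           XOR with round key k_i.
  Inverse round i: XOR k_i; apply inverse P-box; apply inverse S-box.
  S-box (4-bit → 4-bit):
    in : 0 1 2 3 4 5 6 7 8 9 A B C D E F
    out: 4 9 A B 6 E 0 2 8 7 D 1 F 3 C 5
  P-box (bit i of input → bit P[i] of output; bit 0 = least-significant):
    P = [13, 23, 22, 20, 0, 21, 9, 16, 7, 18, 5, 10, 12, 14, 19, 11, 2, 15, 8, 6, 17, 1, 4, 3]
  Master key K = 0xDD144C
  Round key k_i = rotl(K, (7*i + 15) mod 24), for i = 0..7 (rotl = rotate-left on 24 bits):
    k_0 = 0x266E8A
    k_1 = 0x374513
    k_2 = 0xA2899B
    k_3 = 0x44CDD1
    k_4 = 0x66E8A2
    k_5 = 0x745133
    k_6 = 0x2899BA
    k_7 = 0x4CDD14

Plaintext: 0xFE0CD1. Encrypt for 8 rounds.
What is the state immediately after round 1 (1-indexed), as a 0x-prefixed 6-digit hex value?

s_0 = plaintext = 0xFE0CD1
s_1 = Round(s_0, k_0) = 0x184B7B
s_2 = Round(s_1, k_1) = 0x1D25DB
s_3 = Round(s_2, k_2) = 0x8465B6
s_4 = Round(s_3, k_3) = 0x4048F8
s_5 = Round(s_4, k_4) = 0x7EAFB1
s_6 = Round(s_5, k_5) = 0x6C68D0
s_7 = Round(s_6, k_6) = 0x481CFF
s_8 = Round(s_7, k_7) = 0x08E3E7

0x184B7B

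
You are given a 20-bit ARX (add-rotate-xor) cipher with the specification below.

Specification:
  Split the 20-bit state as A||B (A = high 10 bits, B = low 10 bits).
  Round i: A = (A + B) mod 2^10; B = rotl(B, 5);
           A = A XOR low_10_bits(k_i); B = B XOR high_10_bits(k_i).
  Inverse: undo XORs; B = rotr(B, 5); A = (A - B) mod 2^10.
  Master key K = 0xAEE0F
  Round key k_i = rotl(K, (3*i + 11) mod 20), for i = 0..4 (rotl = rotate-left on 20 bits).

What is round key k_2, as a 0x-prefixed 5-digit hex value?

0xF5DC1

K = 0xAEE0F
k_0 = rotl(K, (3*0+11) mod 20) = rotl(K, 11) = 0x07D77
k_1 = rotl(K, (3*1+11) mod 20) = rotl(K, 14) = 0x3EBB8
k_2 = rotl(K, (3*2+11) mod 20) = rotl(K, 17) = 0xF5DC1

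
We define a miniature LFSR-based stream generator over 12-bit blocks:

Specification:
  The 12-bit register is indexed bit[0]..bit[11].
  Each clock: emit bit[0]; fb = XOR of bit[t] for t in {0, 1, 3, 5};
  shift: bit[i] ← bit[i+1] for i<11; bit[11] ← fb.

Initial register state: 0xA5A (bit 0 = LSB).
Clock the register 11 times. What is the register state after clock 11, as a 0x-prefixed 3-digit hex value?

reg_0 = 0xA5A
clock 1: out=0, reg = 0x52D
clock 2: out=1, reg = 0xA96
clock 3: out=0, reg = 0xD4B
clock 4: out=1, reg = 0xEA5
clock 5: out=1, reg = 0x752
clock 6: out=0, reg = 0xBA9
clock 7: out=1, reg = 0xDD4
clock 8: out=0, reg = 0x6EA
clock 9: out=0, reg = 0xB75
clock 10: out=1, reg = 0x5BA
clock 11: out=0, reg = 0xADD

0xADD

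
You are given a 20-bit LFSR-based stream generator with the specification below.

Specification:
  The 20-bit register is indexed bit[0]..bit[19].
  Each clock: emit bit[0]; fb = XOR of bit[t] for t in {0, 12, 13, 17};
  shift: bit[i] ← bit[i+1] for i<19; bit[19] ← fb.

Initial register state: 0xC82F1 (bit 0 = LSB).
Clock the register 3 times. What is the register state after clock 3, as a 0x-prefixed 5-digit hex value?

reg_0 = 0xC82F1
clock 1: out=1, reg = 0xE4178
clock 2: out=0, reg = 0xF20BC
clock 3: out=0, reg = 0x7905E

0x7905E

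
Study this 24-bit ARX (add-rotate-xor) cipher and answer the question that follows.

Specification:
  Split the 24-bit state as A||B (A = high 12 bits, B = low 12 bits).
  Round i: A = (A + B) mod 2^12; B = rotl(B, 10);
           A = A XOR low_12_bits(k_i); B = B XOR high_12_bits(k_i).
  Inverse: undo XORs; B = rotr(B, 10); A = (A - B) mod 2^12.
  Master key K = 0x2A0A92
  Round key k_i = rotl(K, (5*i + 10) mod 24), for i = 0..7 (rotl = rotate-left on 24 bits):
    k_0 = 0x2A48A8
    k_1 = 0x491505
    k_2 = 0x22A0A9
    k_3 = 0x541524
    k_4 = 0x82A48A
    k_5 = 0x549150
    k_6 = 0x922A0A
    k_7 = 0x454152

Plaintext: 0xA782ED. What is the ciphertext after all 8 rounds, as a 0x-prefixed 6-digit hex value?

0x00A843

s_0 = plaintext = 0xA782ED
s_1 = Round(s_0, k_0) = 0x5CD61F
s_2 = Round(s_1, k_1) = 0xEE9916
s_3 = Round(s_2, k_2) = 0x75686F
s_4 = Round(s_3, k_3) = 0xAE1B5A
s_5 = Round(s_4, k_4) = 0x2B12FC
s_6 = Round(s_5, k_5) = 0x4FD5F6
s_7 = Round(s_6, k_6) = 0x0F905F
s_8 = Round(s_7, k_7) = 0x00A843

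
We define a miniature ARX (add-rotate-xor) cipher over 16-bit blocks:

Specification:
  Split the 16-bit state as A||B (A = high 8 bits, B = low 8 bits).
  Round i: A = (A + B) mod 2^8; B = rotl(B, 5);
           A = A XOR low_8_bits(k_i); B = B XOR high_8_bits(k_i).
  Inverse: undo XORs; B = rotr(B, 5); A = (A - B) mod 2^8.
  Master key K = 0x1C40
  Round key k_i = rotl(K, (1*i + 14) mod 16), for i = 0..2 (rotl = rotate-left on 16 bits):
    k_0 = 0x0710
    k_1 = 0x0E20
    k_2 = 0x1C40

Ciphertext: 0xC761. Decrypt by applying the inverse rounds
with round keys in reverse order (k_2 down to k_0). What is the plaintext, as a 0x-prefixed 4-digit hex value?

s_0 = ciphertext = 0xC761
s_1 = InvRound(s_0, k_2) = 0x9CEB
s_2 = InvRound(s_1, k_1) = 0x8D2F
s_3 = InvRound(s_2, k_0) = 0x5C41

0x5C41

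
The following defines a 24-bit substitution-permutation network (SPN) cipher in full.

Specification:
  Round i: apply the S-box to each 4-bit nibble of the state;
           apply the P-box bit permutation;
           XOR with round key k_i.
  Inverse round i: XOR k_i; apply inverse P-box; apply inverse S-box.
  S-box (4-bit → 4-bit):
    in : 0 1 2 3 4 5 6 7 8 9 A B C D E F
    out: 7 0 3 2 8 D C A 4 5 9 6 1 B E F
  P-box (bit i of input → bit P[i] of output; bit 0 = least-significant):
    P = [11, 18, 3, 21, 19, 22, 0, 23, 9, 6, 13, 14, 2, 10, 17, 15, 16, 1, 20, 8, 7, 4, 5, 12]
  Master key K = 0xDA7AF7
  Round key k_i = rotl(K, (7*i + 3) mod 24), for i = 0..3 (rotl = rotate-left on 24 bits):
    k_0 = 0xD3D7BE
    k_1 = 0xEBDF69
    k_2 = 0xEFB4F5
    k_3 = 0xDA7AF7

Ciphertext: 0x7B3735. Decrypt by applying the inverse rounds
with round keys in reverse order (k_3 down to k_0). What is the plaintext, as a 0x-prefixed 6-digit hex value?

0x443E33

s_0 = ciphertext = 0x7B3735
s_1 = InvRound(s_0, k_3) = 0xCD374A
s_2 = InvRound(s_1, k_2) = 0x075C86
s_3 = InvRound(s_2, k_1) = 0x97A2FE
s_4 = InvRound(s_3, k_0) = 0x443E33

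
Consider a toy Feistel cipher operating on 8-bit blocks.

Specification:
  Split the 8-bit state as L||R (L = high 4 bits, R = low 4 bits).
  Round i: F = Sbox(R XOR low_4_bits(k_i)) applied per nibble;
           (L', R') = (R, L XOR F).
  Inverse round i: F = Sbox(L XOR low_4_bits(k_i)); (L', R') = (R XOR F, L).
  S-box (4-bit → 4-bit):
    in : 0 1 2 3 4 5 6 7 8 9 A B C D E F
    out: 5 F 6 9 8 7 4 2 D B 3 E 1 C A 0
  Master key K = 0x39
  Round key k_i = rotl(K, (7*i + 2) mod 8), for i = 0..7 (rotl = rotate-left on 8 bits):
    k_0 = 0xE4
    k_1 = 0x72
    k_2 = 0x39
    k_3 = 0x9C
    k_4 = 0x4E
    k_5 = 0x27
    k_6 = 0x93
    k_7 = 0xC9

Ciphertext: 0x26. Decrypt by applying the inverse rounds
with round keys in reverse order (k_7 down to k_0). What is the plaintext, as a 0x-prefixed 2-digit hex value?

0x49

s_0 = ciphertext = 0x26
s_1 = InvRound(s_0, k_7) = 0x82
s_2 = InvRound(s_1, k_6) = 0xC8
s_3 = InvRound(s_2, k_5) = 0x6C
s_4 = InvRound(s_3, k_4) = 0x16
s_5 = InvRound(s_4, k_3) = 0xA1
s_6 = InvRound(s_5, k_2) = 0x8A
s_7 = InvRound(s_6, k_1) = 0x98
s_8 = InvRound(s_7, k_0) = 0x49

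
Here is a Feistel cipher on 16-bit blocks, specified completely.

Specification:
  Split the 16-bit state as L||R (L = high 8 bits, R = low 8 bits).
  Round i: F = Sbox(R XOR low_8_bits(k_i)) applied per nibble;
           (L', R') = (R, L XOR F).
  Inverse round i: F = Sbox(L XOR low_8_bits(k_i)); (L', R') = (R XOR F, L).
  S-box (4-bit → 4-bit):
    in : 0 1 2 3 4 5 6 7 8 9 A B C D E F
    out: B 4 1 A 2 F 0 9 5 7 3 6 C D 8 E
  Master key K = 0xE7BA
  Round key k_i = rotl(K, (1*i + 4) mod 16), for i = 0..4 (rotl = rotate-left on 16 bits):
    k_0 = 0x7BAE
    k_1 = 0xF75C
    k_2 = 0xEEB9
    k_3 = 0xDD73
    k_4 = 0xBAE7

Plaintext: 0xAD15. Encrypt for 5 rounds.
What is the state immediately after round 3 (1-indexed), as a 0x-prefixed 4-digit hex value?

0x6C14

s_0 = plaintext = 0xAD15
s_1 = Round(s_0, k_0) = 0x15CB
s_2 = Round(s_1, k_1) = 0xCB6C
s_3 = Round(s_2, k_2) = 0x6C14
s_4 = Round(s_3, k_3) = 0x1465
s_5 = Round(s_4, k_4) = 0x6545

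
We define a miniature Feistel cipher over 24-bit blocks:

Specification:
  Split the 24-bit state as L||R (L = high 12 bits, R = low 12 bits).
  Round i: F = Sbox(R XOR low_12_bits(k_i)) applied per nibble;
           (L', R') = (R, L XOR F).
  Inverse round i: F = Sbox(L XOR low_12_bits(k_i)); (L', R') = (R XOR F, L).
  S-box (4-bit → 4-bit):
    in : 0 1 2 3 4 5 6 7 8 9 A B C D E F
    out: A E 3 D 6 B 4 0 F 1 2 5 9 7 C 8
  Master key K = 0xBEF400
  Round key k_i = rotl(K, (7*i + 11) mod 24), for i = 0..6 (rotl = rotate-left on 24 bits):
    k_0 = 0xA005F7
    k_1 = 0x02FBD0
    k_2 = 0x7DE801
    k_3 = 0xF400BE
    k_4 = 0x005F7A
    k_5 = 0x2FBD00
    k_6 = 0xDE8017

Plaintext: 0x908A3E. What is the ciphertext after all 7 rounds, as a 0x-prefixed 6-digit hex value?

0x6C2C84

s_0 = plaintext = 0x908A3E
s_1 = Round(s_0, k_0) = 0xA3E199
s_2 = Round(s_1, k_1) = 0x19985F
s_3 = Round(s_2, k_2) = 0x85FB25
s_4 = Round(s_3, k_3) = 0xB25D4A
s_5 = Round(s_4, k_4) = 0xD4A8FF
s_6 = Round(s_5, k_5) = 0x8FF6C2
s_7 = Round(s_6, k_6) = 0x6C2C84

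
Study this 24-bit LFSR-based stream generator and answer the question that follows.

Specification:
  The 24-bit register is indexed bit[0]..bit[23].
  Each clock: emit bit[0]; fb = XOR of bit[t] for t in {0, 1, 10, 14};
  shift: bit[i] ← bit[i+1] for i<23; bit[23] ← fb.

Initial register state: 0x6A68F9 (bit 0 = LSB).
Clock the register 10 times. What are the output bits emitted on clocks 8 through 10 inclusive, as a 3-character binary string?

100

reg_0 = 0x6A68F9
clock 1: out=1, reg = 0x35347C
clock 2: out=0, reg = 0x9A9A3E
clock 3: out=0, reg = 0xCD4D1F
clock 4: out=1, reg = 0x66A68F
clock 5: out=1, reg = 0xB35347
clock 6: out=1, reg = 0xD9A9A3
clock 7: out=1, reg = 0x6CD4D1
clock 8: out=1, reg = 0xB66A68
clock 9: out=0, reg = 0xDB3534
clock 10: out=0, reg = 0xED9A9A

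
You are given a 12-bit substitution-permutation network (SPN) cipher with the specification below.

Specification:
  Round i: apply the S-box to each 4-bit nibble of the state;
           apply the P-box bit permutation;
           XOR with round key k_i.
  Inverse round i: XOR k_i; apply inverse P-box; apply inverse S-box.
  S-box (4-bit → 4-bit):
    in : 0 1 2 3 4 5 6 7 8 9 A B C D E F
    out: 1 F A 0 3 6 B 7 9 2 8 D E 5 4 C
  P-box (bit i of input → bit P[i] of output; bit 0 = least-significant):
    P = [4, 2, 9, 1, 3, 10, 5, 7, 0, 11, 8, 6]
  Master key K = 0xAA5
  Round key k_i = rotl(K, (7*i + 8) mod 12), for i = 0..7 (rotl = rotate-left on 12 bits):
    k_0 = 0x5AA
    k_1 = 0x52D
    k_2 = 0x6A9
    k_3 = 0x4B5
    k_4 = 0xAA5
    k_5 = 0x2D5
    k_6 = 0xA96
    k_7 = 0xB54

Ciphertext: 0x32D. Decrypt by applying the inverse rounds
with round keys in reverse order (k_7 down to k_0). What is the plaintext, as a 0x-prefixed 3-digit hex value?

0xEBF

s_0 = ciphertext = 0x32D
s_1 = InvRound(s_0, k_7) = 0x6D0
s_2 = InvRound(s_1, k_6) = 0x292
s_3 = InvRound(s_2, k_5) = 0x832
s_4 = InvRound(s_3, k_4) = 0x0A1
s_5 = InvRound(s_4, k_3) = 0x394
s_6 = InvRound(s_5, k_2) = 0xD74
s_7 = InvRound(s_6, k_1) = 0x600
s_8 = InvRound(s_7, k_0) = 0xEBF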